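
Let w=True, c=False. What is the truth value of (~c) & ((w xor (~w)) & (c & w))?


Substitute w=True, c=False:
~c = True
~w = False
w xor (~w) = True xor False = True
c & w = False & True = False
(w xor (~w)) & (c & w) = True & False = False
(~c) & ((w xor (~w)) & (c & w)) = True & False = False

False


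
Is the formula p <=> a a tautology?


Build the truth table over {a, p}:
a | p | φ
---------
False | False | True
True | False | False
False | True | False
True | True | True
Counterexample at row 2: with a=True, p=False, the formula is False.

No, it is not a tautology.


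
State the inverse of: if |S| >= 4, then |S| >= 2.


The inverse of (P → Q) is (¬P → ¬Q). It is equivalent to the converse, not to the original.
Here P = '|S| >= 4' and Q = '|S| >= 2'.

If not (|S| >= 4), then not (|S| >= 2).


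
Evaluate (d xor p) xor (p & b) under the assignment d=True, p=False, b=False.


Substitute d=True, p=False, b=False:
d xor p = True xor False = True
p & b = False & False = False
(d xor p) xor (p & b) = True xor False = True

True


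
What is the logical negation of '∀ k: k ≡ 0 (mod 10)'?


¬(∀ x: φ) = ∃ x: ¬φ, and ¬(∃ x: φ) = ∀ x: ¬φ.
Apply to the universal statement.

∃ k: ¬(k ≡ 0 (mod 10))


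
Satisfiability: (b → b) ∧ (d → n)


Search for a satisfying assignment over {b, d, n}.
Try b=F, d=F, n=F: the formula evaluates to T.
A satisfying assignment exists.

Satisfiable.


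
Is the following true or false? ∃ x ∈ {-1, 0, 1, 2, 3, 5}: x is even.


Evaluate the predicate on each element: -1:F, 0:T, 1:F, 2:T, 3:F, 5:F.
Witness x = 0 satisfies the predicate.

T


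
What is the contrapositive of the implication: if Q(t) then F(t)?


The contrapositive of (P → Q) is (¬Q → ¬P); it is logically equivalent to the original.
Here P = 'Q(t)' and Q = 'F(t)'.

If not (F(t)), then not (Q(t)).


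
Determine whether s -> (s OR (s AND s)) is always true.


Build the truth table over {s}:
s | φ
-----
F | T
T | T
Every row evaluates to true.

Yes, it is a tautology.


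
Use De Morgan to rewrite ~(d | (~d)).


De Morgan: the negation of a disjunction is the conjunction of the negations.
Distribute ~ across |, flipping it to &, and negate each literal.

(~d) & d


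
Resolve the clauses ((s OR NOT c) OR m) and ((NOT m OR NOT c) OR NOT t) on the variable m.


The clauses contain complementary literals m and NOTm.
Resolution eliminates this pair and disjoins the remaining literals (merging duplicates).

((s OR NOT c) OR NOT t)


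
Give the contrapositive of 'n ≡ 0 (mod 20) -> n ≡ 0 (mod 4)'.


The contrapositive of (P → Q) is (¬Q → ¬P); it is logically equivalent to the original.
Here P = 'n ≡ 0 (mod 20)' and Q = 'n ≡ 0 (mod 4)'.

If not (n ≡ 0 (mod 4)), then not (n ≡ 0 (mod 20)).


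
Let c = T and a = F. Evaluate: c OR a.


Disjunction is false only when both operands are false.
Substitute: c=T, a=F.
T OR F evaluates to T.

T


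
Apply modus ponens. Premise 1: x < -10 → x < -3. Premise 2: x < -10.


Modus ponens: from (P → Q) and P, infer Q.
P = 'x < -10' is asserted, and P → Q holds, so Q follows.

x < -3.


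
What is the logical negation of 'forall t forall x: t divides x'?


Negation flips each quantifier (∀↔∃) and negates the inner predicate.
¬(forall t forall x: φ) = exists t exists x: ¬φ.

exists t exists x: ~(t divides x)


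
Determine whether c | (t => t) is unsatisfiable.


Truth table over {c, t}:
c | t | φ
---------
False | False | True
True | False | True
False | True | True
True | True | True
Satisfying assignment at row 1: c=False, t=False gives True.

No, it is not a contradiction.


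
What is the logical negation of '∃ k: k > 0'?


¬(∀ x: φ) = ∃ x: ¬φ, and ¬(∃ x: φ) = ∀ x: ¬φ.
Apply to the existential statement.

∀ k: ¬(k > 0)


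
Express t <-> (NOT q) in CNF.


Step 1: Rewrite t ↔ (¬q) as (t → (¬q)) ∧ ((¬q) → t).
Step 2: Rewrite each implication as a disjunction.
Step 3: Eliminate any double negations (¬¬X = X).

((NOT t) OR (NOT q)) AND (q OR t)


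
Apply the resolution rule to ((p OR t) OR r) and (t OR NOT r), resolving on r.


The clauses contain complementary literals r and NOTr.
Resolution eliminates this pair and disjoins the remaining literals (merging duplicates).

(t OR p)


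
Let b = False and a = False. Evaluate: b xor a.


Exclusive or is true when exactly one operand is true.
Substitute: b=False, a=False.
False xor False evaluates to False.

False


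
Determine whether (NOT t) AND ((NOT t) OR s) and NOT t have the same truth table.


Compare truth tables:
s | t | φ | ψ
-------------
F | F | T | T
T | F | T | T
F | T | F | F
T | T | F | F
The columns φ and ψ agree on every row.

Yes, they are logically equivalent.


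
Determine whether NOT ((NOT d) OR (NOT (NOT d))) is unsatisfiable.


Truth table over {d}:
d | φ
-----
F | F
T | F
Every row is false.

Yes, it is a contradiction.


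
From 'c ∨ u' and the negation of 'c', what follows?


Disjunctive syllogism: from (P ∨ Q) and ¬P, infer Q.
One disjunct, 'c', is ruled out; the other must hold.

u


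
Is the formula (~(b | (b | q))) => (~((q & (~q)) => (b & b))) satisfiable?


Search for a satisfying assignment over {b, q}.
Try b=True, q=False: the formula evaluates to True.
A satisfying assignment exists.

Satisfiable.


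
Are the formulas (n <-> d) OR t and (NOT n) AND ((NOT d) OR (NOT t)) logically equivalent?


Compare truth tables:
d | n | t | φ | ψ
-----------------
F | F | F | T | T
T | F | F | F | T
F | T | F | F | F
T | T | F | T | F
F | F | T | T | T
T | F | T | T | F
F | T | T | T | F
T | T | T | T | F
They differ at row 2 (d=T, n=F, t=F): φ=F but ψ=T.

No, they are not logically equivalent.


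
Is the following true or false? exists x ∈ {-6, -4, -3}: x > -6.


Evaluate the predicate on each element: -6:False, -4:True, -3:True.
Witness x = -4 satisfies the predicate.

True


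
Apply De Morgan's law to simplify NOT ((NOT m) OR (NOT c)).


De Morgan: the negation of a disjunction is the conjunction of the negations.
Distribute NOT across OR, flipping it to AND, and negate each literal.

m AND c


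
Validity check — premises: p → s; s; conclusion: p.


This is affirming the consequent (fallacy). There exist truth assignments where the premises are all true but the conclusion is false.

Invalid.


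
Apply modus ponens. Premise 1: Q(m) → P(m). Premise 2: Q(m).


Modus ponens: from (P → Q) and P, infer Q.
P = 'Q(m)' is asserted, and P → Q holds, so Q follows.

P(m).


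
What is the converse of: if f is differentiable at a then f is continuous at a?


The converse of (P → Q) is (Q → P). It is not in general equivalent to the original.
Here P = 'f is differentiable at a' and Q = 'f is continuous at a'.

If f is continuous at a, then f is differentiable at a.


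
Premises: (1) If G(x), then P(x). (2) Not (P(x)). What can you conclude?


Modus tollens: from (P → Q) and ¬Q, infer ¬P.
Q = 'P(x)' is denied; since P → Q, P must also fail.

Not (G(x)).


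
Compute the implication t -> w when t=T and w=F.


Implication is false only when antecedent is true and consequent is false.
Substitute: t=T, w=F.
T -> F evaluates to F.

F


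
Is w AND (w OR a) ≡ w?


Compare truth tables:
a | w | φ | ψ
-------------
F | F | F | F
T | F | F | F
F | T | T | T
T | T | T | T
The columns φ and ψ agree on every row.

Yes, they are logically equivalent.


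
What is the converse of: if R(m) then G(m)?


The converse of (P → Q) is (Q → P). It is not in general equivalent to the original.
Here P = 'R(m)' and Q = 'G(m)'.

If G(m), then R(m).


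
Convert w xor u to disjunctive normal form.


Step 1: w ⊕ u is true exactly when they disagree: (w ∧ ¬u) ∨ (¬w ∧ u).

(w & (~u)) | ((~w) & u)


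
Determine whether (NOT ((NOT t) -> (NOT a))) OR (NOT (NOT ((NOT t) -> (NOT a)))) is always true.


Build the truth table over {a, t}:
a | t | φ
---------
F | F | T
T | F | T
F | T | T
T | T | T
Every row evaluates to true.

Yes, it is a tautology.


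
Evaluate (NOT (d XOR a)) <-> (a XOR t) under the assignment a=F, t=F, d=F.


Substitute a=F, t=F, d=F:
d XOR a = F XOR F = F
NOT (d XOR a) = T
a XOR t = F XOR F = F
(NOT (d XOR a)) <-> (a XOR t) = T <-> F = F

F


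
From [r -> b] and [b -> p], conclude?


Hypothetical syllogism: from (P → Q) and (Q → R), infer (P → R).
Chain the two implications through the shared middle term 'b'.

r -> p


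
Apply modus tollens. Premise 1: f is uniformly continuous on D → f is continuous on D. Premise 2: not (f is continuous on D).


Modus tollens: from (P → Q) and ¬Q, infer ¬P.
Q = 'f is continuous on D' is denied; since P → Q, P must also fail.

Not (f is uniformly continuous on D).


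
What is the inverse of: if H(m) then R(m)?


The inverse of (P → Q) is (¬P → ¬Q). It is equivalent to the converse, not to the original.
Here P = 'H(m)' and Q = 'R(m)'.

If not (H(m)), then not (R(m)).


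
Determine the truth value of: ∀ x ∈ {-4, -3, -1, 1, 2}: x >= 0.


Evaluate the predicate on each element: -4:F, -3:F, -1:F, 1:T, 2:T.
Counterexample x = -4 fails the predicate.

F


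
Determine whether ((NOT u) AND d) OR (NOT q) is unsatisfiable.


Truth table over {d, q, u}:
d | q | u | φ
-------------
F | F | F | T
T | F | F | T
F | T | F | F
T | T | F | T
F | F | T | T
T | F | T | T
F | T | T | F
T | T | T | F
Satisfying assignment at row 1: d=F, q=F, u=F gives T.

No, it is not a contradiction.


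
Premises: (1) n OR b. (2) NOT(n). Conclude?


Disjunctive syllogism: from (P ∨ Q) and ¬P, infer Q.
One disjunct, 'n', is ruled out; the other must hold.

b


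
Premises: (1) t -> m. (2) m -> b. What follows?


Hypothetical syllogism: from (P → Q) and (Q → R), infer (P → R).
Chain the two implications through the shared middle term 'm'.

t -> b


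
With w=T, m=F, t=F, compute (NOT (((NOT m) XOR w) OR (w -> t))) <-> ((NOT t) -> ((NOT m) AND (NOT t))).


Substitute w=T, m=F, t=F:
… (earlier sub-steps elided)
(NOT m) XOR w = T XOR T = F
w -> t = T -> F = F
((NOT m) XOR w) OR (w -> t) = F OR F = F
NOT (((NOT m) XOR w) OR (w -> t)) = T
NOT t = T
NOT m = T
NOT t = T
(NOT m) AND (NOT t) = T AND T = T
(NOT t) -> ((NOT m) AND (NOT t)) = T -> T = T
(NOT (((NOT m) XOR w) OR (w -> t))) <-> ((NOT t) -> ((NOT m) AND (NOT t))) = T <-> T = T

T


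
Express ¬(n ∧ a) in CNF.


Step 1: Apply De Morgan: ¬(n ∧ a) = ¬n ∨ ¬a.

(¬n) ∨ (¬a)


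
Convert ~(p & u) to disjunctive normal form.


Step 1: Apply De Morgan: ¬(p ∧ u) = ¬p ∨ ¬u.

(~p) | (~u)


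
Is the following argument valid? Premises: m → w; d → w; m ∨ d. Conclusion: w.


This matches the form of proof by cases: the conclusion follows in every model of the premises.

Valid.


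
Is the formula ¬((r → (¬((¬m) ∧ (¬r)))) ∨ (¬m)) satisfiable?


Check all 4 assignments over {m, r}:
m | r | φ
---------
F | F | F
T | F | F
F | T | F
T | T | F
No assignment makes the formula true.

Unsatisfiable.


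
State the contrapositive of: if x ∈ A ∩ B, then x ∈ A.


The contrapositive of (P → Q) is (¬Q → ¬P); it is logically equivalent to the original.
Here P = 'x ∈ A ∩ B' and Q = 'x ∈ A'.

If not (x ∈ A), then not (x ∈ A ∩ B).


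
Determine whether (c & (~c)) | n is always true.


Build the truth table over {c, n}:
c | n | φ
---------
False | False | False
True | False | False
False | True | True
True | True | True
Counterexample at row 1: with c=False, n=False, the formula is False.

No, it is not a tautology.


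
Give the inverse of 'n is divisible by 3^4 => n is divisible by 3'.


The inverse of (P → Q) is (¬P → ¬Q). It is equivalent to the converse, not to the original.
Here P = 'n is divisible by 3^4' and Q = 'n is divisible by 3'.

If not (n is divisible by 3^4), then not (n is divisible by 3).


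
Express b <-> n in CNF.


Step 1: Rewrite b ↔ n as (b → n) ∧ (n → b).
Step 2: Rewrite each implication as a disjunction.

((NOT b) OR n) AND ((NOT n) OR b)


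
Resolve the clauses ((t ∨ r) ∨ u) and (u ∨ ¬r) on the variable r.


The clauses contain complementary literals r and ¬r.
Resolution eliminates this pair and disjoins the remaining literals (merging duplicates).

(u ∨ t)


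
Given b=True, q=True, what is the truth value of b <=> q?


Biconditional is true when both operands have the same truth value.
Substitute: b=True, q=True.
True <=> True evaluates to True.

True


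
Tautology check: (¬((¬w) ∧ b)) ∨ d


Build the truth table over {b, d, w}:
b | d | w | φ
-------------
F | F | F | T
T | F | F | F
F | T | F | T
T | T | F | T
F | F | T | T
T | F | T | T
F | T | T | T
T | T | T | T
Counterexample at row 2: with b=T, d=F, w=F, the formula is F.

No, it is not a tautology.


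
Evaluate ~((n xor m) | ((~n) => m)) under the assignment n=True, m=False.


Substitute n=True, m=False:
n xor m = True xor False = True
~n = False
(~n) => m = False => False = True
(n xor m) | ((~n) => m) = True | True = True
~((n xor m) | ((~n) => m)) = False

False


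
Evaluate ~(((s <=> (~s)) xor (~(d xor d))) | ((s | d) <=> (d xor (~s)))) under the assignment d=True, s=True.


Substitute d=True, s=True:
… (earlier sub-steps elided)
s <=> (~s) = True <=> False = False
d xor d = True xor True = False
~(d xor d) = True
(s <=> (~s)) xor (~(d xor d)) = False xor True = True
s | d = True | True = True
~s = False
d xor (~s) = True xor False = True
(s | d) <=> (d xor (~s)) = True <=> True = True
((s <=> (~s)) xor (~(d xor d))) | ((s | d) <=> (d xor (~s))) = True | True = True
~(((s <=> (~s)) xor (~(d xor d))) | ((s | d) <=> (d xor (~s)))) = False

False


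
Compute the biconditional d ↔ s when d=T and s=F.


Biconditional is true when both operands have the same truth value.
Substitute: d=T, s=F.
T ↔ F evaluates to F.

F


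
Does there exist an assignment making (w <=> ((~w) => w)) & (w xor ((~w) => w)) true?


Check all 2 assignments over {w}:
w | φ
-----
False | False
True | False
No assignment makes the formula true.

Unsatisfiable.


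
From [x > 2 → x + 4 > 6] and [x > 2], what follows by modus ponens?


Modus ponens: from (P → Q) and P, infer Q.
P = 'x > 2' is asserted, and P → Q holds, so Q follows.

x + 4 > 6.


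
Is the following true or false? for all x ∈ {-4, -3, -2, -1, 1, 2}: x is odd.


Evaluate the predicate on each element: -4:F, -3:T, -2:F, -1:T, 1:T, 2:F.
Counterexample x = -4 fails the predicate.

F


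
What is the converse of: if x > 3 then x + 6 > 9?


The converse of (P → Q) is (Q → P). It is not in general equivalent to the original.
Here P = 'x > 3' and Q = 'x + 6 > 9'.

If x + 6 > 9, then x > 3.


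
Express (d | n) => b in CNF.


Step 1: Rewrite as ¬(d ∨ n) ∨ b = (¬d ∧ ¬n) ∨ b.
Step 2: Distribute ∨ over ∧.

((~d) | b) & ((~n) | b)


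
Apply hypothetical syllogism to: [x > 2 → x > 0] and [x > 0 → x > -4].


Hypothetical syllogism: from (P → Q) and (Q → R), infer (P → R).
Chain the two implications through the shared middle term 'x > 0'.

x > 2 → x > -4


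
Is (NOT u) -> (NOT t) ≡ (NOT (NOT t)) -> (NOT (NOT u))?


Compare truth tables:
t | u | φ | ψ
-------------
F | F | T | T
T | F | F | F
F | T | T | T
T | T | T | T
The columns φ and ψ agree on every row.

Yes, they are logically equivalent.


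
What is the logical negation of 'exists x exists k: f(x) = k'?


Negation flips each quantifier (∀↔∃) and negates the inner predicate.
¬(exists x exists k: φ) = forall x forall k: ¬φ.

forall x forall k: ~(f(x) = k)


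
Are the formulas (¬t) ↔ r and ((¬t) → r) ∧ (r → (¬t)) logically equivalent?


Compare truth tables:
r | t | φ | ψ
-------------
F | F | F | F
T | F | T | T
F | T | T | T
T | T | F | F
The columns φ and ψ agree on every row.

Yes, they are logically equivalent.


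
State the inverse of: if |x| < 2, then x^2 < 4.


The inverse of (P → Q) is (¬P → ¬Q). It is equivalent to the converse, not to the original.
Here P = '|x| < 2' and Q = 'x^2 < 4'.

If not (|x| < 2), then not (x^2 < 4).


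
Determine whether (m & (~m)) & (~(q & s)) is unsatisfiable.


Truth table over {m, q, s}:
m | q | s | φ
-------------
False | False | False | False
True | False | False | False
False | True | False | False
True | True | False | False
False | False | True | False
True | False | True | False
False | True | True | False
True | True | True | False
Every row is false.

Yes, it is a contradiction.


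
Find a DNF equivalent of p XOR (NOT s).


Step 1: p ⊕ (¬s) is true exactly when they disagree: (p ∧ ¬(¬s)) ∨ (¬p ∧ (¬s)).
Step 2: Eliminate any double negations (¬¬X = X).

(p AND s) OR ((NOT p) AND (NOT s))


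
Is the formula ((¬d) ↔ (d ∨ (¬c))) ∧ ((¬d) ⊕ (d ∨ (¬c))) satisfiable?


Check all 4 assignments over {c, d}:
c | d | φ
---------
F | F | F
T | F | F
F | T | F
T | T | F
No assignment makes the formula true.

Unsatisfiable.


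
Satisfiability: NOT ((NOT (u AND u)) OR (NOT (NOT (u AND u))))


Check all 2 assignments over {u}:
u | φ
-----
F | F
T | F
No assignment makes the formula true.

Unsatisfiable.


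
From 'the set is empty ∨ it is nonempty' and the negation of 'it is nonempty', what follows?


Disjunctive syllogism: from (P ∨ Q) and ¬P, infer Q.
One disjunct, 'it is nonempty', is ruled out; the other must hold.

the set is empty


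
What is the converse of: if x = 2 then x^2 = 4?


The converse of (P → Q) is (Q → P). It is not in general equivalent to the original.
Here P = 'x = 2' and Q = 'x^2 = 4'.

If x^2 = 4, then x = 2.


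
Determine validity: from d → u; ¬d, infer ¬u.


This is denying the antecedent (fallacy). There exist truth assignments where the premises are all true but the conclusion is false.

Invalid.


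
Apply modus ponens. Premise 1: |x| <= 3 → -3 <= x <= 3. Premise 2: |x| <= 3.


Modus ponens: from (P → Q) and P, infer Q.
P = '|x| <= 3' is asserted, and P → Q holds, so Q follows.

-3 <= x <= 3.


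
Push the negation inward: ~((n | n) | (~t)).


De Morgan: the negation of a disjunction is the conjunction of the negations.
Distribute ~ across |, flipping it to &, and negate each literal.

((~n) & (~n)) & t


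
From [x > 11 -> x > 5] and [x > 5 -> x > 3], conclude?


Hypothetical syllogism: from (P → Q) and (Q → R), infer (P → R).
Chain the two implications through the shared middle term 'x > 5'.

x > 11 -> x > 3


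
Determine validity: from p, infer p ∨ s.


This matches the form of disjunction introduction: the conclusion follows in every model of the premises.

Valid.


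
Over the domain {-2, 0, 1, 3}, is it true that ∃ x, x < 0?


Evaluate the predicate on each element: -2:T, 0:F, 1:F, 3:F.
Witness x = -2 satisfies the predicate.

T


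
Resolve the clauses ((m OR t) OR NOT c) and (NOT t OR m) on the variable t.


The clauses contain complementary literals t and NOTt.
Resolution eliminates this pair and disjoins the remaining literals (merging duplicates).

(m OR NOT c)


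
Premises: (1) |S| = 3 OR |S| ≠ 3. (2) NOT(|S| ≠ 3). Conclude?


Disjunctive syllogism: from (P ∨ Q) and ¬P, infer Q.
One disjunct, '|S| ≠ 3', is ruled out; the other must hold.

|S| = 3


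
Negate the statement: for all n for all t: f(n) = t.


Negation flips each quantifier (∀↔∃) and negates the inner predicate.
¬(for all n for all t: φ) = there exists n there exists t: ¬φ.

there exists n there exists t: NOT(f(n) = t)


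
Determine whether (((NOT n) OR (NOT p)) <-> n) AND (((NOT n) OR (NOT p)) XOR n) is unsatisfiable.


Truth table over {n, p}:
n | p | φ
---------
F | F | F
T | F | F
F | T | F
T | T | F
Every row is false.

Yes, it is a contradiction.


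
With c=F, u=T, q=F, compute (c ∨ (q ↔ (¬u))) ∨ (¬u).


Substitute c=F, u=T, q=F:
¬u = F
q ↔ (¬u) = F ↔ F = T
c ∨ (q ↔ (¬u)) = F ∨ T = T
¬u = F
(c ∨ (q ↔ (¬u))) ∨ (¬u) = T ∨ F = T

T


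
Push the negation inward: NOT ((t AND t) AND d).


De Morgan: the negation of a conjunction is the disjunction of the negations.
Distribute NOT across AND, flipping it to OR, and negate each literal.

((NOT t) OR (NOT t)) OR (NOT d)


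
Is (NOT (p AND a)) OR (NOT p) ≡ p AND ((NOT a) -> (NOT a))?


Compare truth tables:
a | p | φ | ψ
-------------
F | F | T | F
T | F | T | F
F | T | T | T
T | T | F | T
They differ at row 1 (a=F, p=F): φ=T but ψ=F.

No, they are not logically equivalent.


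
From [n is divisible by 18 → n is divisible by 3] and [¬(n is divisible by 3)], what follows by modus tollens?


Modus tollens: from (P → Q) and ¬Q, infer ¬P.
Q = 'n is divisible by 3' is denied; since P → Q, P must also fail.

Not (n is divisible by 18).


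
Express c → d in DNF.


Step 1: Rewrite c → d as ¬c ∨ d.

(¬c) ∨ d


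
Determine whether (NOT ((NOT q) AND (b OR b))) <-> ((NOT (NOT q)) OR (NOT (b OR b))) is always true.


Build the truth table over {b, q}:
b | q | φ
---------
F | F | T
T | F | T
F | T | T
T | T | T
Every row evaluates to true.

Yes, it is a tautology.


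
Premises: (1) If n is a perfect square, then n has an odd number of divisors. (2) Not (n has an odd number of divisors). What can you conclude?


Modus tollens: from (P → Q) and ¬Q, infer ¬P.
Q = 'n has an odd number of divisors' is denied; since P → Q, P must also fail.

Not (n is a perfect square).


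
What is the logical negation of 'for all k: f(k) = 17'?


¬(for all x: φ) = there exists x: ¬φ, and ¬(there exists x: φ) = for all x: ¬φ.
Apply to the universal statement.

there exists k: NOT(f(k) = 17)


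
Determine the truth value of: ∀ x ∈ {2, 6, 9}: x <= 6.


Evaluate the predicate on each element: 2:T, 6:T, 9:F.
Counterexample x = 9 fails the predicate.

F


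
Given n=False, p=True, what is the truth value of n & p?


Conjunction is true only when both operands are true.
Substitute: n=False, p=True.
False & True evaluates to False.

False


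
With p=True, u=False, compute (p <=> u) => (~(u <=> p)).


Substitute p=True, u=False:
p <=> u = True <=> False = False
u <=> p = False <=> True = False
~(u <=> p) = True
(p <=> u) => (~(u <=> p)) = False => True = True

True


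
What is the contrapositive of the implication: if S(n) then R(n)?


The contrapositive of (P → Q) is (¬Q → ¬P); it is logically equivalent to the original.
Here P = 'S(n)' and Q = 'R(n)'.

If not (R(n)), then not (S(n)).


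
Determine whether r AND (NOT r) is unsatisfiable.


Truth table over {r}:
r | φ
-----
F | F
T | F
Every row is false.

Yes, it is a contradiction.


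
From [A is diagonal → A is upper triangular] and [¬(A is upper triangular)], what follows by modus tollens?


Modus tollens: from (P → Q) and ¬Q, infer ¬P.
Q = 'A is upper triangular' is denied; since P → Q, P must also fail.

Not (A is diagonal).


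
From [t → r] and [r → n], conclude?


Hypothetical syllogism: from (P → Q) and (Q → R), infer (P → R).
Chain the two implications through the shared middle term 'r'.

t → n


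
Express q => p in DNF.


Step 1: Rewrite q → p as ¬q ∨ p.

(~q) | p


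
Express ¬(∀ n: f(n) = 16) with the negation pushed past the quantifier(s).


¬(∀ x: φ) = ∃ x: ¬φ, and ¬(∃ x: φ) = ∀ x: ¬φ.
Apply to the universal statement.

∃ n: ¬(f(n) = 16)


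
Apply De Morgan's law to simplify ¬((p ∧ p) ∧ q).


De Morgan: the negation of a conjunction is the disjunction of the negations.
Distribute ¬ across ∧, flipping it to ∨, and negate each literal.

((¬p) ∨ (¬p)) ∨ (¬q)


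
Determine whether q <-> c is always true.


Build the truth table over {c, q}:
c | q | φ
---------
F | F | T
T | F | F
F | T | F
T | T | T
Counterexample at row 2: with c=T, q=F, the formula is F.

No, it is not a tautology.


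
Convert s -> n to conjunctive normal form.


Step 1: Rewrite s → n as ¬s ∨ n.

(NOT s) OR n


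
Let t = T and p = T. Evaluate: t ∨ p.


Disjunction is false only when both operands are false.
Substitute: t=T, p=T.
T ∨ T evaluates to T.

T


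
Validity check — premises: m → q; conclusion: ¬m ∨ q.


This matches the form of material implication: the conclusion follows in every model of the premises.

Valid.


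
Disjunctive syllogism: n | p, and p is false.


Disjunctive syllogism: from (P ∨ Q) and ¬P, infer Q.
One disjunct, 'p', is ruled out; the other must hold.

n


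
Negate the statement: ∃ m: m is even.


¬(∀ x: φ) = ∃ x: ¬φ, and ¬(∃ x: φ) = ∀ x: ¬φ.
Apply to the existential statement.

∀ m: ¬(m is even)


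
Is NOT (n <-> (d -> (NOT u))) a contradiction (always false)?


Truth table over {d, n, u}:
d | n | u | φ
-------------
F | F | F | T
T | F | F | T
F | T | F | F
T | T | F | F
F | F | T | T
T | F | T | F
F | T | T | F
T | T | T | T
Satisfying assignment at row 1: d=F, n=F, u=F gives T.

No, it is not a contradiction.


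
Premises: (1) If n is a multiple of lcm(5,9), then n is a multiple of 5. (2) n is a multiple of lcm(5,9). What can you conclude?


Modus ponens: from (P → Q) and P, infer Q.
P = 'n is a multiple of lcm(5,9)' is asserted, and P → Q holds, so Q follows.

n is a multiple of 5.


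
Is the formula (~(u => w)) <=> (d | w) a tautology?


Build the truth table over {d, u, w}:
d | u | w | φ
-------------
False | False | False | True
True | False | False | False
False | True | False | False
True | True | False | True
False | False | True | False
True | False | True | False
False | True | True | False
True | True | True | False
Counterexample at row 2: with d=True, u=False, w=False, the formula is False.

No, it is not a tautology.


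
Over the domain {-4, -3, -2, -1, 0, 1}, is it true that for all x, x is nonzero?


Evaluate the predicate on each element: -4:T, -3:T, -2:T, -1:T, 0:F, 1:T.
Counterexample x = 0 fails the predicate.

F


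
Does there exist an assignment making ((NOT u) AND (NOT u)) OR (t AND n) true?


Search for a satisfying assignment over {n, t, u}.
Try n=F, t=F, u=F: the formula evaluates to T.
A satisfying assignment exists.

Satisfiable.


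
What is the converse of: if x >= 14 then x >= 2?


The converse of (P → Q) is (Q → P). It is not in general equivalent to the original.
Here P = 'x >= 14' and Q = 'x >= 2'.

If x >= 2, then x >= 14.


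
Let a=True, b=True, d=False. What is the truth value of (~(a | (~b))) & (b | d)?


Substitute a=True, b=True, d=False:
~b = False
a | (~b) = True | False = True
~(a | (~b)) = False
b | d = True | False = True
(~(a | (~b))) & (b | d) = False & True = False

False


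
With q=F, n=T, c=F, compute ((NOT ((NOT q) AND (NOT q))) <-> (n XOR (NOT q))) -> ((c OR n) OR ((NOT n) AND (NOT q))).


Substitute q=F, n=T, c=F:
… (earlier sub-steps elided)
NOT ((NOT q) AND (NOT q)) = F
NOT q = T
n XOR (NOT q) = T XOR T = F
(NOT ((NOT q) AND (NOT q))) <-> (n XOR (NOT q)) = F <-> F = T
c OR n = F OR T = T
NOT n = F
NOT q = T
(NOT n) AND (NOT q) = F AND T = F
(c OR n) OR ((NOT n) AND (NOT q)) = T OR F = T
((NOT ((NOT q) AND (NOT q))) <-> (n XOR (NOT q))) -> ((c OR n) OR ((NOT n) AND (NOT q))) = T -> T = T

T


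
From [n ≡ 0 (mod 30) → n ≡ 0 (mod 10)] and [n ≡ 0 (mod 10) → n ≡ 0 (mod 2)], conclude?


Hypothetical syllogism: from (P → Q) and (Q → R), infer (P → R).
Chain the two implications through the shared middle term 'n ≡ 0 (mod 10)'.

n ≡ 0 (mod 30) → n ≡ 0 (mod 2)


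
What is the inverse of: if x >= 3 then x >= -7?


The inverse of (P → Q) is (¬P → ¬Q). It is equivalent to the converse, not to the original.
Here P = 'x >= 3' and Q = 'x >= -7'.

If not (x >= 3), then not (x >= -7).


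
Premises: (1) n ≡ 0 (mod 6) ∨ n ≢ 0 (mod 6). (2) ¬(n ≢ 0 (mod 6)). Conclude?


Disjunctive syllogism: from (P ∨ Q) and ¬P, infer Q.
One disjunct, 'n ≢ 0 (mod 6)', is ruled out; the other must hold.

n ≡ 0 (mod 6)


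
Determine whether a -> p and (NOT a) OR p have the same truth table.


Compare truth tables:
a | p | φ | ψ
-------------
F | F | T | T
T | F | F | F
F | T | T | T
T | T | T | T
The columns φ and ψ agree on every row.

Yes, they are logically equivalent.


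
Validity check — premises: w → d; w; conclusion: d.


This matches the form of modus ponens: the conclusion follows in every model of the premises.

Valid.


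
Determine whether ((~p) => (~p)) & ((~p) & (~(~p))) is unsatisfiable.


Truth table over {p}:
p | φ
-----
False | False
True | False
Every row is false.

Yes, it is a contradiction.


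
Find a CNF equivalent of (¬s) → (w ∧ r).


Step 1: Rewrite (¬s) → (w ∧ r) as ¬(¬s) ∨ (w ∧ r).
Step 2: Distribute ∨ over ∧.
Step 3: Eliminate any double negations (¬¬X = X).

(s ∨ w) ∧ (s ∨ r)


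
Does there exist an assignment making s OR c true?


Search for a satisfying assignment over {c, s}.
Try c=T, s=F: the formula evaluates to T.
A satisfying assignment exists.

Satisfiable.


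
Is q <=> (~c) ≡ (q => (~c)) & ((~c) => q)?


Compare truth tables:
c | q | φ | ψ
-------------
False | False | False | False
True | False | True | True
False | True | True | True
True | True | False | False
The columns φ and ψ agree on every row.

Yes, they are logically equivalent.


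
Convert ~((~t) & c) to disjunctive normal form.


Step 1: Apply De Morgan: ¬((¬t) ∧ c) = ¬(¬t) ∨ ¬c.
Step 2: Eliminate any double negations (¬¬X = X).

t | (~c)


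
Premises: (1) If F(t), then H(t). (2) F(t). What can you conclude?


Modus ponens: from (P → Q) and P, infer Q.
P = 'F(t)' is asserted, and P → Q holds, so Q follows.

H(t).


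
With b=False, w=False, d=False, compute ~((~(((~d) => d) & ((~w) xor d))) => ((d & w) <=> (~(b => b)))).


Substitute b=False, w=False, d=False:
… (earlier sub-steps elided)
~w = True
(~w) xor d = True xor False = True
((~d) => d) & ((~w) xor d) = False & True = False
~(((~d) => d) & ((~w) xor d)) = True
d & w = False & False = False
b => b = False => False = True
~(b => b) = False
(d & w) <=> (~(b => b)) = False <=> False = True
(~(((~d) => d) & ((~w) xor d))) => ((d & w) <=> (~(b => b))) = True => True = True
~((~(((~d) => d) & ((~w) xor d))) => ((d & w) <=> (~(b => b)))) = False

False


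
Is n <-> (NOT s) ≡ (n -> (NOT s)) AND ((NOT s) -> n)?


Compare truth tables:
n | s | φ | ψ
-------------
F | F | F | F
T | F | T | T
F | T | T | T
T | T | F | F
The columns φ and ψ agree on every row.

Yes, they are logically equivalent.


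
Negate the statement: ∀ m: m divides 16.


¬(∀ x: φ) = ∃ x: ¬φ, and ¬(∃ x: φ) = ∀ x: ¬φ.
Apply to the universal statement.

∃ m: ¬(m divides 16)


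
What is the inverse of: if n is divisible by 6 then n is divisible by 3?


The inverse of (P → Q) is (¬P → ¬Q). It is equivalent to the converse, not to the original.
Here P = 'n is divisible by 6' and Q = 'n is divisible by 3'.

If not (n is divisible by 6), then not (n is divisible by 3).


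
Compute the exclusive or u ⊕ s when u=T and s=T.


Exclusive or is true when exactly one operand is true.
Substitute: u=T, s=T.
T ⊕ T evaluates to F.

F


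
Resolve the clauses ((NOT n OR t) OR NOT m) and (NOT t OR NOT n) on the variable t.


The clauses contain complementary literals t and NOTt.
Resolution eliminates this pair and disjoins the remaining literals (merging duplicates).

(NOT n OR NOT m)


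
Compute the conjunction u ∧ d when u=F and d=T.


Conjunction is true only when both operands are true.
Substitute: u=F, d=T.
F ∧ T evaluates to F.

F


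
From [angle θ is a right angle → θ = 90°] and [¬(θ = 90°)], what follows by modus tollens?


Modus tollens: from (P → Q) and ¬Q, infer ¬P.
Q = 'θ = 90°' is denied; since P → Q, P must also fail.

Not (angle θ is a right angle).


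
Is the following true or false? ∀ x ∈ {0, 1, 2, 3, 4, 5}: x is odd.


Evaluate the predicate on each element: 0:F, 1:T, 2:F, 3:T, 4:F, 5:T.
Counterexample x = 0 fails the predicate.

F


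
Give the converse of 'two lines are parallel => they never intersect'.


The converse of (P → Q) is (Q → P). It is not in general equivalent to the original.
Here P = 'two lines are parallel' and Q = 'they never intersect'.

If they never intersect, then two lines are parallel.


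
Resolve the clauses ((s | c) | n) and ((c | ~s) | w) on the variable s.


The clauses contain complementary literals s and ~s.
Resolution eliminates this pair and disjoins the remaining literals (merging duplicates).

((n | c) | w)


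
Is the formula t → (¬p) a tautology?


Build the truth table over {p, t}:
p | t | φ
---------
F | F | T
T | F | T
F | T | T
T | T | F
Counterexample at row 4: with p=T, t=T, the formula is F.

No, it is not a tautology.


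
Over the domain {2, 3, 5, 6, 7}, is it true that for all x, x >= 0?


Evaluate the predicate on each element: 2:T, 3:T, 5:T, 6:T, 7:T.
Every element satisfies the predicate.

T


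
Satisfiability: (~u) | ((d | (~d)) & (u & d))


Search for a satisfying assignment over {d, u}.
Try d=False, u=False: the formula evaluates to True.
A satisfying assignment exists.

Satisfiable.


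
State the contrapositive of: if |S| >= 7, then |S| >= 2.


The contrapositive of (P → Q) is (¬Q → ¬P); it is logically equivalent to the original.
Here P = '|S| >= 7' and Q = '|S| >= 2'.

If not (|S| >= 2), then not (|S| >= 7).


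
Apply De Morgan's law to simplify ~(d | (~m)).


De Morgan: the negation of a disjunction is the conjunction of the negations.
Distribute ~ across |, flipping it to &, and negate each literal.

(~d) & m


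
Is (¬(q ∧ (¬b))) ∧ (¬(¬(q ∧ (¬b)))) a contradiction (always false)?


Truth table over {b, q}:
b | q | φ
---------
F | F | F
T | F | F
F | T | F
T | T | F
Every row is false.

Yes, it is a contradiction.


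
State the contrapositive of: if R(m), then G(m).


The contrapositive of (P → Q) is (¬Q → ¬P); it is logically equivalent to the original.
Here P = 'R(m)' and Q = 'G(m)'.

If not (G(m)), then not (R(m)).


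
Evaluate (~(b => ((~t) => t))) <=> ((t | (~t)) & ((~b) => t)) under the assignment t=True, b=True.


Substitute t=True, b=True:
~t = False
(~t) => t = False => True = True
b => ((~t) => t) = True => True = True
~(b => ((~t) => t)) = False
~t = False
t | (~t) = True | False = True
~b = False
(~b) => t = False => True = True
(t | (~t)) & ((~b) => t) = True & True = True
(~(b => ((~t) => t))) <=> ((t | (~t)) & ((~b) => t)) = False <=> True = False

False


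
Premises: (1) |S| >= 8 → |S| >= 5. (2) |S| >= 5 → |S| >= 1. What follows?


Hypothetical syllogism: from (P → Q) and (Q → R), infer (P → R).
Chain the two implications through the shared middle term '|S| >= 5'.

|S| >= 8 → |S| >= 1


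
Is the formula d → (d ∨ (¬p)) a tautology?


Build the truth table over {d, p}:
d | p | φ
---------
F | F | T
T | F | T
F | T | T
T | T | T
Every row evaluates to true.

Yes, it is a tautology.


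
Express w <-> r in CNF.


Step 1: Rewrite w ↔ r as (w → r) ∧ (r → w).
Step 2: Rewrite each implication as a disjunction.

((NOT w) OR r) AND ((NOT r) OR w)


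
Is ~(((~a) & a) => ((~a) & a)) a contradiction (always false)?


Truth table over {a}:
a | φ
-----
False | False
True | False
Every row is false.

Yes, it is a contradiction.


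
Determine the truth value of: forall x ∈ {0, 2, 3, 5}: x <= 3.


Evaluate the predicate on each element: 0:True, 2:True, 3:True, 5:False.
Counterexample x = 5 fails the predicate.

False


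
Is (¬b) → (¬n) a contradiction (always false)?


Truth table over {b, n}:
b | n | φ
---------
F | F | T
T | F | T
F | T | F
T | T | T
Satisfying assignment at row 1: b=F, n=F gives T.

No, it is not a contradiction.


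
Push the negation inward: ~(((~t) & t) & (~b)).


De Morgan: the negation of a conjunction is the disjunction of the negations.
Distribute ~ across &, flipping it to |, and negate each literal.

(t | (~t)) | b


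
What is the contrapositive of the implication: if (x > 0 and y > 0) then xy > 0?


The contrapositive of (P → Q) is (¬Q → ¬P); it is logically equivalent to the original.
Here P = '(x > 0 and y > 0)' and Q = 'xy > 0'.

If not (xy > 0), then not ((x > 0 and y > 0)).


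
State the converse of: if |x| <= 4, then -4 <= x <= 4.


The converse of (P → Q) is (Q → P). It is not in general equivalent to the original.
Here P = '|x| <= 4' and Q = '-4 <= x <= 4'.

If -4 <= x <= 4, then |x| <= 4.


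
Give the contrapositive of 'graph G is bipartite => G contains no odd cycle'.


The contrapositive of (P → Q) is (¬Q → ¬P); it is logically equivalent to the original.
Here P = 'graph G is bipartite' and Q = 'G contains no odd cycle'.

If not (G contains no odd cycle), then not (graph G is bipartite).


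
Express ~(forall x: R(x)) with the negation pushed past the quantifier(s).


¬(forall x: φ) = exists x: ¬φ, and ¬(exists x: φ) = forall x: ¬φ.
Apply to the universal statement.

exists x: ~(R(x))


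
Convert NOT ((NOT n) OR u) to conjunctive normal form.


Step 1: Apply De Morgan: ¬((¬n) ∨ u) = ¬(¬n) ∧ ¬u.
Step 2: Eliminate any double negations (¬¬X = X).

n AND (NOT u)


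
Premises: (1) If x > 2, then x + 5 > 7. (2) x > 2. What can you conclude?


Modus ponens: from (P → Q) and P, infer Q.
P = 'x > 2' is asserted, and P → Q holds, so Q follows.

x + 5 > 7.


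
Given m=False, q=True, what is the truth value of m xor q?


Exclusive or is true when exactly one operand is true.
Substitute: m=False, q=True.
False xor True evaluates to True.

True


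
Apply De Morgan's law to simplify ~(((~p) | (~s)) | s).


De Morgan: the negation of a disjunction is the conjunction of the negations.
Distribute ~ across |, flipping it to &, and negate each literal.

(p & s) & (~s)


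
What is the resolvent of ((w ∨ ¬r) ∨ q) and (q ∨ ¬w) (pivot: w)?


The clauses contain complementary literals w and ¬w.
Resolution eliminates this pair and disjoins the remaining literals (merging duplicates).

(q ∨ ¬r)


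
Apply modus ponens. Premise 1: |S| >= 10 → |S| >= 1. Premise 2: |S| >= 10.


Modus ponens: from (P → Q) and P, infer Q.
P = '|S| >= 10' is asserted, and P → Q holds, so Q follows.

|S| >= 1.


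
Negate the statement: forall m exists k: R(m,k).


Negation flips each quantifier (∀↔∃) and negates the inner predicate.
¬(forall m exists k: φ) = exists m forall k: ¬φ.

exists m forall k: ~(R(m,k))


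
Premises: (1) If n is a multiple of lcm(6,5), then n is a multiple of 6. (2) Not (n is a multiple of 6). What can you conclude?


Modus tollens: from (P → Q) and ¬Q, infer ¬P.
Q = 'n is a multiple of 6' is denied; since P → Q, P must also fail.

Not (n is a multiple of lcm(6,5)).


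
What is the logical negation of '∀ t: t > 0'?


¬(∀ x: φ) = ∃ x: ¬φ, and ¬(∃ x: φ) = ∀ x: ¬φ.
Apply to the universal statement.

∃ t: ¬(t > 0)


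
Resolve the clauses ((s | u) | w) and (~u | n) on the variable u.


The clauses contain complementary literals u and ~u.
Resolution eliminates this pair and disjoins the remaining literals (merging duplicates).

((s | w) | n)
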